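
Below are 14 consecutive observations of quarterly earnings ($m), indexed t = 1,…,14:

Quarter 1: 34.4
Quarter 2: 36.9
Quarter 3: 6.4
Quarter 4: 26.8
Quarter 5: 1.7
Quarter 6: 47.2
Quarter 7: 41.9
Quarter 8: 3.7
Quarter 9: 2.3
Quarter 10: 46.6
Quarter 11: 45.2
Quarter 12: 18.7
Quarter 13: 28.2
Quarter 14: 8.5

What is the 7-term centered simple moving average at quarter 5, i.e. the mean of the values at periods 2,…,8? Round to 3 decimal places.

23.514

Sum of periods 2–8: 36.9 + 6.4 + 26.8 + 1.7 + 47.2 + 41.9 + 3.7 = 164.6
Divide by 7: 164.6 / 7 = 23.514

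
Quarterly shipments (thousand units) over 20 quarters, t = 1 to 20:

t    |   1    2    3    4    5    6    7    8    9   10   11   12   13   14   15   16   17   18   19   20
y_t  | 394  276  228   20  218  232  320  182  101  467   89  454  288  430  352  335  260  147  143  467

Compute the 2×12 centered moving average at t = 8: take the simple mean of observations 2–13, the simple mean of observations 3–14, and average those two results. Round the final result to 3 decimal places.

246.000

Sum over 2–13: 276 + 228 + 20 + 218 + 232 + 320 + 182 + 101 + 467 + 89 + 454 + 288 = 2875
Sum over 3–14: 228 + 20 + 218 + 232 + 320 + 182 + 101 + 467 + 89 + 454 + 288 + 430 = 3029
CMA at t=8 = (2875 + 3029) / (2·12) = 5904 / 24 = 246.000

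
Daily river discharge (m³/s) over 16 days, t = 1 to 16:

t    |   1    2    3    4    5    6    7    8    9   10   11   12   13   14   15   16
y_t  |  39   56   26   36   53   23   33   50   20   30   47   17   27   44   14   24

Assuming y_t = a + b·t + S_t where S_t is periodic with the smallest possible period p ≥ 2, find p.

First differences y_{t+1} − y_t: 17, -30, 10, 17, -30, 10, 17, -30, …
The difference pattern repeats every 3 terms and not for any smaller step, so p = 3.

3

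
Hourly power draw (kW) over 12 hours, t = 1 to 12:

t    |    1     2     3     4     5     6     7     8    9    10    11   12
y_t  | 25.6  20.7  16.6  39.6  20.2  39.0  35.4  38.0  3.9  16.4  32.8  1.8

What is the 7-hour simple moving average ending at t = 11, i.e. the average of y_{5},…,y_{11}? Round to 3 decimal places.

26.529

Sum of periods 5–11: 20.2 + 39.0 + 35.4 + 38.0 + 3.9 + 16.4 + 32.8 = 185.7
Divide by 7: 185.7 / 7 = 26.529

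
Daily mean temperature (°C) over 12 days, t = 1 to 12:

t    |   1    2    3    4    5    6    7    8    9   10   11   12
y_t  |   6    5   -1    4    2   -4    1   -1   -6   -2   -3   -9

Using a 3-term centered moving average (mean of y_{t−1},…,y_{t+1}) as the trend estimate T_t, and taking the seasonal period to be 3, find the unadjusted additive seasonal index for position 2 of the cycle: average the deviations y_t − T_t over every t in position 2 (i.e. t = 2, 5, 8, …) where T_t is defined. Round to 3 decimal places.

1.417

Season position 2 occurs at t = 2, 5, 8, 11 (where T_t is defined).
t=2: T_2 = 3.33333; y_2 − T_2 = 5 − 3.33333 = 1.66667
t=5: T_5 = 0.66667; y_5 − T_5 = 2 − 0.66667 = 1.33333
t=8: T_8 = -2.00000; y_8 − T_8 = -1 − -2.00000 = 1.00000
t=11: T_11 = -4.66667; y_11 − T_11 = -3 − -4.66667 = 1.66667
Mean deviation: (1.66667 + 1.33333 + 1.00000 + 1.66667) / 4 = 1.417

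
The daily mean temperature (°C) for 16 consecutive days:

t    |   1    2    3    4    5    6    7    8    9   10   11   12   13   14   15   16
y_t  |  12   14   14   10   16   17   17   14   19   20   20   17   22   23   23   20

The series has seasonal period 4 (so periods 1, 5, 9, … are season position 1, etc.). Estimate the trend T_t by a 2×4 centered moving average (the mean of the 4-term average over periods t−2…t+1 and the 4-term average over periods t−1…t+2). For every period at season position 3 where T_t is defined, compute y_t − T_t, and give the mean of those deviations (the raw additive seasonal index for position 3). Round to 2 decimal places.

0.75

Season position 3 occurs at t = 3, 7, 11 (where T_t is defined).
t=3: T_3 = 13.0000; y_3 − T_3 = 14 − 13.0000 = 1.0000
t=7: T_7 = 16.3750; y_7 − T_7 = 17 − 16.3750 = 0.6250
t=11: T_11 = 19.3750; y_11 − T_11 = 20 − 19.3750 = 0.6250
Mean deviation: (1.0000 + 0.6250 + 0.6250) / 3 = 0.75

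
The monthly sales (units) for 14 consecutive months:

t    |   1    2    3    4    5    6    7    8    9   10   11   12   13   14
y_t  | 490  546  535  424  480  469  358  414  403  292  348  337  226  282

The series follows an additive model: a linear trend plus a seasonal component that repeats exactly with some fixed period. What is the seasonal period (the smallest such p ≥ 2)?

First differences y_{t+1} − y_t: 56, -11, -111, 56, -11, -111, 56, -11, …
The difference pattern repeats every 3 terms and not for any smaller step, so p = 3.

3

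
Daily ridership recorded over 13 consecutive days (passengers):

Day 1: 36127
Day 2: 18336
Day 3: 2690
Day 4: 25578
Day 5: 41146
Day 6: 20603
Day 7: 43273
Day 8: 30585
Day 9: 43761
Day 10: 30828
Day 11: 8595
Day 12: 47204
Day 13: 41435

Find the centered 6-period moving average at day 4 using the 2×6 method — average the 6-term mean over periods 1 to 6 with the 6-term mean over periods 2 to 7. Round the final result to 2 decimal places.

Sum over 1–6: 36127 + 18336 + 2690 + 25578 + 41146 + 20603 = 144480
Sum over 2–7: 18336 + 2690 + 25578 + 41146 + 20603 + 43273 = 151626
CMA at t=4 = (144480 + 151626) / (2·6) = 296106 / 12 = 24675.50

24675.50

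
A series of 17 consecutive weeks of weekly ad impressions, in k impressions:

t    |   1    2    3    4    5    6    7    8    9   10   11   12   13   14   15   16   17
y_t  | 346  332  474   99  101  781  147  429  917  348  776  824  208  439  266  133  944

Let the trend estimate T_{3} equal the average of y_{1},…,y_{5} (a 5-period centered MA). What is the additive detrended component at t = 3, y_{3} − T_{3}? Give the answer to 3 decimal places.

203.600

Trend T_3 = (346 + 332 + 474 + 99 + 101) / 5 = 1352/5 = 270.40000
Detrended value: 474 − 270.40000 = 203.600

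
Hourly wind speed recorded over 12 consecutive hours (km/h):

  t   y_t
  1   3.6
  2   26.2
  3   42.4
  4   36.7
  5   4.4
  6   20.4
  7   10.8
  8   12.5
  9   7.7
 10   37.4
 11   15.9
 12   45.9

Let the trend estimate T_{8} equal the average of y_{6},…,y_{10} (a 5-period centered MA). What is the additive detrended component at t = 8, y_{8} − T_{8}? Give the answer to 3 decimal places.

-5.260

Trend T_8 = (20.4 + 10.8 + 12.5 + 7.7 + 37.4) / 5 = 88.8/5 = 17.76000
Detrended value: 12.5 − 17.76000 = -5.260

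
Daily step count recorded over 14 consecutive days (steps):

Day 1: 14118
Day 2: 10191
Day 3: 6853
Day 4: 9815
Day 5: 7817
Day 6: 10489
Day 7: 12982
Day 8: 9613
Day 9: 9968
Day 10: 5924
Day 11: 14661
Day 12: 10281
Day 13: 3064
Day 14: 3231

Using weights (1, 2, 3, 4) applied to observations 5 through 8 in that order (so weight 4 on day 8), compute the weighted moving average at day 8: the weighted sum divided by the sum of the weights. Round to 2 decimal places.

Weighted sum: 1·7817 + 2·10489 + 3·12982 + 4·9613 = 7817 + 20978 + 38946 + 38452 = 106193
Weight total: 1 + 2 + 3 + 4 = 10
WMA = 106193 / 10 = 10619.30

10619.30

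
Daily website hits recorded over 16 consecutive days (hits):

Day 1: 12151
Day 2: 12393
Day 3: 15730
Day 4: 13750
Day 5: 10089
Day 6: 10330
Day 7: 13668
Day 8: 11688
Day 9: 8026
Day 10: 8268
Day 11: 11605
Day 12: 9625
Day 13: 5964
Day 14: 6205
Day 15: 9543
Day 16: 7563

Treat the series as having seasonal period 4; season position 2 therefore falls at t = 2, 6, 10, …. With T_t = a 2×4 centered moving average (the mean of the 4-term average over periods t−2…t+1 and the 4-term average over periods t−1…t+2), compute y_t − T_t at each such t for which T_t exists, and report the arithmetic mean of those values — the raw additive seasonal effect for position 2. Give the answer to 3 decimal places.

Season position 2 occurs at t = 6, 10, 14 (where T_t is defined).
t=6: T_6 = 11701.50000; y_6 − T_6 = 10330 − 11701.50000 = -1371.50000
t=10: T_10 = 9638.87500; y_10 − T_10 = 8268 − 9638.87500 = -1370.87500
t=14: T_14 = 7576.50000; y_14 − T_14 = 6205 − 7576.50000 = -1371.50000
Mean deviation: (-1371.50000 + -1370.87500 + -1371.50000) / 3 = -1371.292

-1371.292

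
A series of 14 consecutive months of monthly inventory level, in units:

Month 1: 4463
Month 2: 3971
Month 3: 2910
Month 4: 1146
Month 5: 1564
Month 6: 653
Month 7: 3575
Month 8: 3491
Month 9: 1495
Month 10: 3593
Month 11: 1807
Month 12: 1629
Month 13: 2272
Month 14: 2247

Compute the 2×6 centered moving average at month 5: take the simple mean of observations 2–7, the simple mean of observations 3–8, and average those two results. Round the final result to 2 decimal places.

Sum over 2–7: 3971 + 2910 + 1146 + 1564 + 653 + 3575 = 13819
Sum over 3–8: 2910 + 1146 + 1564 + 653 + 3575 + 3491 = 13339
CMA at t=5 = (13819 + 13339) / (2·6) = 27158 / 12 = 2263.17

2263.17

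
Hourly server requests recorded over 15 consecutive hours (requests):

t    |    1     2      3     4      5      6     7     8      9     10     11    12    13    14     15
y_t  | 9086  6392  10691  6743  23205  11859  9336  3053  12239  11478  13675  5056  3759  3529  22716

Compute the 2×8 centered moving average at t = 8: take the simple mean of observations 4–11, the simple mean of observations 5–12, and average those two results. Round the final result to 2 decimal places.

11343.06

Sum over 4–11: 6743 + 23205 + 11859 + 9336 + 3053 + 12239 + 11478 + 13675 = 91588
Sum over 5–12: 23205 + 11859 + 9336 + 3053 + 12239 + 11478 + 13675 + 5056 = 89901
CMA at t=8 = (91588 + 89901) / (2·8) = 181489 / 16 = 11343.06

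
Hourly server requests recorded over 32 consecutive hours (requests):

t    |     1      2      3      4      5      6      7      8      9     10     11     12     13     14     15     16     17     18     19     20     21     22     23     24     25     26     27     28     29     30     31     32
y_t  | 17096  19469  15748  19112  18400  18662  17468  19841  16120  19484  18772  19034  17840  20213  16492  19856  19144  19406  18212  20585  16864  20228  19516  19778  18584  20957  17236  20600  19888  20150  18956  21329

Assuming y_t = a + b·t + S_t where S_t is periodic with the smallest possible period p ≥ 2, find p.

6

First differences y_{t+1} − y_t: 2373, -3721, 3364, -712, 262, -1194, 2373, -3721, 3364, -712, 262, -1194, 2373, -3721, …
The difference pattern repeats every 6 terms and not for any smaller step, so p = 6.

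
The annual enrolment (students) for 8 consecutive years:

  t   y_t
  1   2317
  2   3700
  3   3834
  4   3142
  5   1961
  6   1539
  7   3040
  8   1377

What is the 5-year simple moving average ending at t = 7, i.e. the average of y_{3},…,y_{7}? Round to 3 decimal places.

Sum of periods 3–7: 3834 + 3142 + 1961 + 1539 + 3040 = 13516
Divide by 5: 13516 / 5 = 2703.200

2703.200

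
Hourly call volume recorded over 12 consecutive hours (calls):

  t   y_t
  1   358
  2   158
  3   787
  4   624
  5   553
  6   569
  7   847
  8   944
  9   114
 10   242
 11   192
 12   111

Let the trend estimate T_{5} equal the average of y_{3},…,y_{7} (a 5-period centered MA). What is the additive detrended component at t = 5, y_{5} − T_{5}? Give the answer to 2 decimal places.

-123.00

Trend T_5 = (787 + 624 + 553 + 569 + 847) / 5 = 3380/5 = 676.0000
Detrended value: 553 − 676.0000 = -123.00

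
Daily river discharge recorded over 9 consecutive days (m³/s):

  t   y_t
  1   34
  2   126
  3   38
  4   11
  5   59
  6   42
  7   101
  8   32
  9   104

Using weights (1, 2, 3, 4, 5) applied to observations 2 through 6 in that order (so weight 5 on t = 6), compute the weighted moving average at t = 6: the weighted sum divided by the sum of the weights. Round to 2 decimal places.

45.40

Weighted sum: 1·126 + 2·38 + 3·11 + 4·59 + 5·42 = 126 + 76 + 33 + 236 + 210 = 681
Weight total: 1 + 2 + 3 + 4 + 5 = 15
WMA = 681 / 15 = 45.40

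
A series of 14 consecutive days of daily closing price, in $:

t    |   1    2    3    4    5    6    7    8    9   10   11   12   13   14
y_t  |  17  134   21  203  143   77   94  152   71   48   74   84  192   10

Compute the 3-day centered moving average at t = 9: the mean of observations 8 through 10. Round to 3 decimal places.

90.333

Sum of periods 8–10: 152 + 71 + 48 = 271
Divide by 3: 271 / 3 = 90.333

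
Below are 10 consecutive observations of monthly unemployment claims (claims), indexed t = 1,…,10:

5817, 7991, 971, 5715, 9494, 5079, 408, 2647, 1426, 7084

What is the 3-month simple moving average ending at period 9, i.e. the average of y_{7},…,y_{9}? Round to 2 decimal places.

Sum of periods 7–9: 408 + 2647 + 1426 = 4481
Divide by 3: 4481 / 3 = 1493.67

1493.67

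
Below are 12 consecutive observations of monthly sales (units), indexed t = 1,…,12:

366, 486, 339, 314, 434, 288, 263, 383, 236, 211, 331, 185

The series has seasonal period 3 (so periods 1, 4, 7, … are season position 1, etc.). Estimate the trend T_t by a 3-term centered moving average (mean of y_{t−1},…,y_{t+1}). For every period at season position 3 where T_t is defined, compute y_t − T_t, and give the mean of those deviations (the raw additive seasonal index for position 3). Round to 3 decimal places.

Season position 3 occurs at t = 3, 6, 9 (where T_t is defined).
t=3: T_3 = 379.66667; y_3 − T_3 = 339 − 379.66667 = -40.66667
t=6: T_6 = 328.33333; y_6 − T_6 = 288 − 328.33333 = -40.33333
t=9: T_9 = 276.66667; y_9 − T_9 = 236 − 276.66667 = -40.66667
Mean deviation: (-40.66667 + -40.33333 + -40.66667) / 3 = -40.556

-40.556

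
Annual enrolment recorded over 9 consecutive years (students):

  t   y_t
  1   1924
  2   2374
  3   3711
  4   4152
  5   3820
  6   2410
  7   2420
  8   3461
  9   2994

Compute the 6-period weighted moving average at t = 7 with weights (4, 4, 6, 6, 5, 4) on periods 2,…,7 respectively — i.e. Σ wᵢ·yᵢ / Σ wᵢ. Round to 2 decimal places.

Weighted sum: 4·2374 + 4·3711 + 6·4152 + 6·3820 + 5·2410 + 4·2420 = 9496 + 14844 + 24912 + 22920 + 12050 + 9680 = 93902
Weight total: 4 + 4 + 6 + 6 + 5 + 4 = 29
WMA = 93902 / 29 = 3238.00

3238.00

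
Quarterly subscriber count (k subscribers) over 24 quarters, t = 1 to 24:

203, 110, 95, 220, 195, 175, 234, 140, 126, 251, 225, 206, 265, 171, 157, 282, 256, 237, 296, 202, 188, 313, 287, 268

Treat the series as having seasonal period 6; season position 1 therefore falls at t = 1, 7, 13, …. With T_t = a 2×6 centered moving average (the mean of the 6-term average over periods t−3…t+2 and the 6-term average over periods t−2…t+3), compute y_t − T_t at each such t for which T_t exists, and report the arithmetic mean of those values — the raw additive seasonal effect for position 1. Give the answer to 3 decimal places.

Season position 1 occurs at t = 7, 13, 19 (where T_t is defined).
t=7: T_7 = 184.25000; y_7 − T_7 = 234 − 184.25000 = 49.75000
t=13: T_13 = 215.08333; y_13 − T_13 = 265 − 215.08333 = 49.91667
t=19: T_19 = 246.08333; y_19 − T_19 = 296 − 246.08333 = 49.91667
Mean deviation: (49.75000 + 49.91667 + 49.91667) / 3 = 49.861

49.861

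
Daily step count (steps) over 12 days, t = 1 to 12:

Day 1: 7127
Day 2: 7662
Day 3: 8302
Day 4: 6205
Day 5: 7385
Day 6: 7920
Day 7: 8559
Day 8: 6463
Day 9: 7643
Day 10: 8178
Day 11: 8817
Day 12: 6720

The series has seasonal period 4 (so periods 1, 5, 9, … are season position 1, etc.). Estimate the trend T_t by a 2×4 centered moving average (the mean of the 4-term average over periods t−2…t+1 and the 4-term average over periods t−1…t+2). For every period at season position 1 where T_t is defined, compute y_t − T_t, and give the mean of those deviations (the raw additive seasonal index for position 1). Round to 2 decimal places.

Season position 1 occurs at t = 5, 9 (where T_t is defined).
t=5: T_5 = 7485.1250; y_5 − T_5 = 7385 − 7485.1250 = -100.1250
t=9: T_9 = 7743.0000; y_9 − T_9 = 7643 − 7743.0000 = -100.0000
Mean deviation: (-100.1250 + -100.0000) / 2 = -100.06

-100.06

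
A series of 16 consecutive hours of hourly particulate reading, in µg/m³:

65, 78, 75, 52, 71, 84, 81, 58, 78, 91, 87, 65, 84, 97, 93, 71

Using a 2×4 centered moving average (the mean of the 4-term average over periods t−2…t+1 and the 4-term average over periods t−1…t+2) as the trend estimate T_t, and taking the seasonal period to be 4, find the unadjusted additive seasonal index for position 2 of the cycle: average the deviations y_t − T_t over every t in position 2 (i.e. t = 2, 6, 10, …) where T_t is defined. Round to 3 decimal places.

11.458

Season position 2 occurs at t = 6, 10, 14 (where T_t is defined).
t=6: T_6 = 72.75000; y_6 − T_6 = 84 − 72.75000 = 11.25000
t=10: T_10 = 79.37500; y_10 − T_10 = 91 − 79.37500 = 11.62500
t=14: T_14 = 85.50000; y_14 − T_14 = 97 − 85.50000 = 11.50000
Mean deviation: (11.25000 + 11.62500 + 11.50000) / 3 = 11.458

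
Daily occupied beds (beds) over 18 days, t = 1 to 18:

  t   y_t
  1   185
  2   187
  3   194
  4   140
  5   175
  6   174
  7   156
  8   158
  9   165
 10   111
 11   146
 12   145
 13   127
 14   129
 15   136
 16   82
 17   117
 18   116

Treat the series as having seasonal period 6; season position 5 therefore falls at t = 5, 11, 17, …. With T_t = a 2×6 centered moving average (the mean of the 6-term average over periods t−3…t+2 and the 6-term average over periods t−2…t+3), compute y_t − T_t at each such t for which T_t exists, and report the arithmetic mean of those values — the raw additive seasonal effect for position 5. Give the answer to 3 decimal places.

6.417

Season position 5 occurs at t = 5, 11 (where T_t is defined).
t=5: T_5 = 168.58333; y_5 − T_5 = 175 − 168.58333 = 6.41667
t=11: T_11 = 139.58333; y_11 − T_11 = 146 − 139.58333 = 6.41667
Mean deviation: (6.41667 + 6.41667) / 2 = 6.417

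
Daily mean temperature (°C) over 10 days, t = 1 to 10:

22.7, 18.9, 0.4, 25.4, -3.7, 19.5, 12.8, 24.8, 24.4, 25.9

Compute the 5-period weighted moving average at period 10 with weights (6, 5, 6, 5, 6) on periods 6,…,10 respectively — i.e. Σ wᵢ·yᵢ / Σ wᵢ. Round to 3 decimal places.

Weighted sum: 6·19.5 + 5·12.8 + 6·24.8 + 5·24.4 + 6·25.9 = 117.0 + 64.0 + 148.8 + 122.0 + 155.4 = 607.2
Weight total: 6 + 5 + 6 + 5 + 6 = 28
WMA = 607.2 / 28 = 21.686

21.686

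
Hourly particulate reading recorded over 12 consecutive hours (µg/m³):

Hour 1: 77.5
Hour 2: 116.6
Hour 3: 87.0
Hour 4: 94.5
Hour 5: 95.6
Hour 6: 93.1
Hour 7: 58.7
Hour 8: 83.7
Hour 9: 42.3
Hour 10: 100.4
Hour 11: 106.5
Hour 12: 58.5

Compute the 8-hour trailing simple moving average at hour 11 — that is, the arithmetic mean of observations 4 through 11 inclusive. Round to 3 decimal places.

84.350

Sum of periods 4–11: 94.5 + 95.6 + 93.1 + 58.7 + 83.7 + 42.3 + 100.4 + 106.5 = 674.8
Divide by 8: 674.8 / 8 = 84.350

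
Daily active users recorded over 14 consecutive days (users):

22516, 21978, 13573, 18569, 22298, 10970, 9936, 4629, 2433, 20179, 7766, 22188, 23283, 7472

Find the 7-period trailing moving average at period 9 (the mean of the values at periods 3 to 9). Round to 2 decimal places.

Sum of periods 3–9: 13573 + 18569 + 22298 + 10970 + 9936 + 4629 + 2433 = 82408
Divide by 7: 82408 / 7 = 11772.57

11772.57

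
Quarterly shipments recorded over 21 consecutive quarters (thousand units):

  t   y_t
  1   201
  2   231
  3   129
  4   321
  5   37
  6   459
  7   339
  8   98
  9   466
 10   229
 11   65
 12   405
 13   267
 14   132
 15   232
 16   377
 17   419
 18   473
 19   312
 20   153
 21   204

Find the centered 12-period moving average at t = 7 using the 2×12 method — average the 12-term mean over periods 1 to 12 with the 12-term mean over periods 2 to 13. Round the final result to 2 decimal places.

251.08

Sum over 1–12: 201 + 231 + 129 + 321 + 37 + 459 + 339 + 98 + 466 + 229 + 65 + 405 = 2980
Sum over 2–13: 231 + 129 + 321 + 37 + 459 + 339 + 98 + 466 + 229 + 65 + 405 + 267 = 3046
CMA at t=7 = (2980 + 3046) / (2·12) = 6026 / 24 = 251.08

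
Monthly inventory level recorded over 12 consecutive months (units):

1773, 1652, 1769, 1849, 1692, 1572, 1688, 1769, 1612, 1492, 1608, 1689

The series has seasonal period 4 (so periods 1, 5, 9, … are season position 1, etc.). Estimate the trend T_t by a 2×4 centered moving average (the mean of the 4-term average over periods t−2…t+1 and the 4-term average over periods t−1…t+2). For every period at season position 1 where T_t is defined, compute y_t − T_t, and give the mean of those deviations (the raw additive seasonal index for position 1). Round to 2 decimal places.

-18.31

Season position 1 occurs at t = 5, 9 (where T_t is defined).
t=5: T_5 = 1710.3750; y_5 − T_5 = 1692 − 1710.3750 = -18.3750
t=9: T_9 = 1630.2500; y_9 − T_9 = 1612 − 1630.2500 = -18.2500
Mean deviation: (-18.3750 + -18.2500) / 2 = -18.31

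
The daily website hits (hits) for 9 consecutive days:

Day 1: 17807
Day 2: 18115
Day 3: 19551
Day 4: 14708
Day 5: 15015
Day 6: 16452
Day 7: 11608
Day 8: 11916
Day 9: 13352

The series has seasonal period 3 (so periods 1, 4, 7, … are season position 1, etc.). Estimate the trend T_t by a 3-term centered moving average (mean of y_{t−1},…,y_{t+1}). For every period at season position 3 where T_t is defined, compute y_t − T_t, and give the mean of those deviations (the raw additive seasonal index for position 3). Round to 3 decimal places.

2093.333

Season position 3 occurs at t = 3, 6 (where T_t is defined).
t=3: T_3 = 17458.00000; y_3 − T_3 = 19551 − 17458.00000 = 2093.00000
t=6: T_6 = 14358.33333; y_6 − T_6 = 16452 − 14358.33333 = 2093.66667
Mean deviation: (2093.00000 + 2093.66667) / 2 = 2093.333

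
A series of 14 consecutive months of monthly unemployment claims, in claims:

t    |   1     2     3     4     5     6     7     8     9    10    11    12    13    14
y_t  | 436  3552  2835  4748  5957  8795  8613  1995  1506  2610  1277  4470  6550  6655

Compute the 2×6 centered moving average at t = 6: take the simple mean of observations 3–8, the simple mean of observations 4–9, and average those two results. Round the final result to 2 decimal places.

Sum over 3–8: 2835 + 4748 + 5957 + 8795 + 8613 + 1995 = 32943
Sum over 4–9: 4748 + 5957 + 8795 + 8613 + 1995 + 1506 = 31614
CMA at t=6 = (32943 + 31614) / (2·6) = 64557 / 12 = 5379.75

5379.75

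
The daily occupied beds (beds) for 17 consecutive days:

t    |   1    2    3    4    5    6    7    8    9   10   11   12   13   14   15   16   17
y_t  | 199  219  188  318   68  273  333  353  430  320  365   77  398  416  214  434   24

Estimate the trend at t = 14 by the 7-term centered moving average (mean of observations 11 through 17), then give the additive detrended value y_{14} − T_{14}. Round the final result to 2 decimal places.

140.57

Trend T_14 = (365 + 77 + 398 + 416 + 214 + 434 + 24) / 7 = 1928/7 = 275.4286
Detrended value: 416 − 275.4286 = 140.57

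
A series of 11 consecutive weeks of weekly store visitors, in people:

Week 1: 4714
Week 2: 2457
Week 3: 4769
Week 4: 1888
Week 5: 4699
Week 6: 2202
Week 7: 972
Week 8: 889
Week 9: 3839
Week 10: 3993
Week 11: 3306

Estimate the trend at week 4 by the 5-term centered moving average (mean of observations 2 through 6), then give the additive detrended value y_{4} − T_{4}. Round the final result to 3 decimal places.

Trend T_4 = (2457 + 4769 + 1888 + 4699 + 2202) / 5 = 16015/5 = 3203.00000
Detrended value: 1888 − 3203.00000 = -1315.000

-1315.000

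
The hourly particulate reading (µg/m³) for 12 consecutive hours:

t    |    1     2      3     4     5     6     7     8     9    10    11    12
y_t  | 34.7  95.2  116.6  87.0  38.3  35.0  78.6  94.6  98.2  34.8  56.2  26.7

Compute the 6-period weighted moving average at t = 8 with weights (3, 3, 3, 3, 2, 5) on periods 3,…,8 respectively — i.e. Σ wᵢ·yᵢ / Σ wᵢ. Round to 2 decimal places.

Weighted sum: 3·116.6 + 3·87.0 + 3·38.3 + 3·35.0 + 2·78.6 + 5·94.6 = 349.8 + 261.0 + 114.9 + 105.0 + 157.2 + 473.0 = 1460.9
Weight total: 3 + 3 + 3 + 3 + 2 + 5 = 19
WMA = 1460.9 / 19 = 76.89

76.89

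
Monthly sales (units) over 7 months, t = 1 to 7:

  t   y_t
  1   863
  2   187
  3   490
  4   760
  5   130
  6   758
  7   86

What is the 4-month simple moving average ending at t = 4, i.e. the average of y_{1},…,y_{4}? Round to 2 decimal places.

575.00

Sum of periods 1–4: 863 + 187 + 490 + 760 = 2300
Divide by 4: 2300 / 4 = 575.00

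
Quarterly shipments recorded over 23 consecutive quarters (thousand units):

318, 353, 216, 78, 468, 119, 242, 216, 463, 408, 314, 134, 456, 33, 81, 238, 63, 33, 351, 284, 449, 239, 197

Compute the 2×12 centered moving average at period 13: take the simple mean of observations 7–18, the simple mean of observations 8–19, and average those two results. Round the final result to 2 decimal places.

Sum over 7–18: 242 + 216 + 463 + 408 + 314 + 134 + 456 + 33 + 81 + 238 + 63 + 33 = 2681
Sum over 8–19: 216 + 463 + 408 + 314 + 134 + 456 + 33 + 81 + 238 + 63 + 33 + 351 = 2790
CMA at t=13 = (2681 + 2790) / (2·12) = 5471 / 24 = 227.96

227.96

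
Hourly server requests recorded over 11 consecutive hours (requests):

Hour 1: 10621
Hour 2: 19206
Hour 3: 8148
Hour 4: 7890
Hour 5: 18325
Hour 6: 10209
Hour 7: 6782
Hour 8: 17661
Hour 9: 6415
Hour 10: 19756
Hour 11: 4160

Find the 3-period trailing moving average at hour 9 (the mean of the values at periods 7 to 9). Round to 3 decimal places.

Sum of periods 7–9: 6782 + 17661 + 6415 = 30858
Divide by 3: 30858 / 3 = 10286.000

10286.000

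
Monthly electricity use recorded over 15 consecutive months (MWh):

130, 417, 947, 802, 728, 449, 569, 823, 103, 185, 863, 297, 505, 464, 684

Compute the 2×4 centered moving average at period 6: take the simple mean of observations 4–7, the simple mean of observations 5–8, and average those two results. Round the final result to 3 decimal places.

Sum over 4–7: 802 + 728 + 449 + 569 = 2548
Sum over 5–8: 728 + 449 + 569 + 823 = 2569
CMA at t=6 = (2548 + 2569) / (2·4) = 5117 / 8 = 639.625

639.625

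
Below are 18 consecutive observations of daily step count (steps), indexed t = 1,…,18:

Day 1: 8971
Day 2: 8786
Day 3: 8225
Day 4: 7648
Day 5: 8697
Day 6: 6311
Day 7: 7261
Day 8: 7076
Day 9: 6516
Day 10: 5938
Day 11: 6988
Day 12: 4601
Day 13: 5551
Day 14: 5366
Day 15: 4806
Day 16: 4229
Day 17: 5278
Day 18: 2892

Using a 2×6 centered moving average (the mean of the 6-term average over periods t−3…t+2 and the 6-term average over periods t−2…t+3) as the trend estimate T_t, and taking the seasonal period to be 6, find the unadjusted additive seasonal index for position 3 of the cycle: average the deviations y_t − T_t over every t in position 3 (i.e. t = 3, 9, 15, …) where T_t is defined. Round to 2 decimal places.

-23.29

Season position 3 occurs at t = 9, 15 (where T_t is defined).
t=9: T_9 = 6539.1667; y_9 − T_9 = 6516 − 6539.1667 = -23.1667
t=15: T_15 = 4829.4167; y_15 − T_15 = 4806 − 4829.4167 = -23.4167
Mean deviation: (-23.1667 + -23.4167) / 2 = -23.29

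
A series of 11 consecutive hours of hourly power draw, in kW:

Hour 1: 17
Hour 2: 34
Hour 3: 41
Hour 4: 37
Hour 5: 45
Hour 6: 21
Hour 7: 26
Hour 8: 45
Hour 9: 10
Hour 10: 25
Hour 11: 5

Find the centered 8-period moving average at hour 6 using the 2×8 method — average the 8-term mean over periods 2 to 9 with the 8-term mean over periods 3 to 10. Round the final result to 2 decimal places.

Sum over 2–9: 34 + 41 + 37 + 45 + 21 + 26 + 45 + 10 = 259
Sum over 3–10: 41 + 37 + 45 + 21 + 26 + 45 + 10 + 25 = 250
CMA at t=6 = (259 + 250) / (2·8) = 509 / 16 = 31.81

31.81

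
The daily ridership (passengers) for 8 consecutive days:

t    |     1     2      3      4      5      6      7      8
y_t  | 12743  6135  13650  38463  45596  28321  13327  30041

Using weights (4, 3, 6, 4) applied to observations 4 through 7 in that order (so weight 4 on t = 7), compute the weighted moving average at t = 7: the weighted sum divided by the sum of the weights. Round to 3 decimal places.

30227.882

Weighted sum: 4·38463 + 3·45596 + 6·28321 + 4·13327 = 153852 + 136788 + 169926 + 53308 = 513874
Weight total: 4 + 3 + 6 + 4 = 17
WMA = 513874 / 17 = 30227.882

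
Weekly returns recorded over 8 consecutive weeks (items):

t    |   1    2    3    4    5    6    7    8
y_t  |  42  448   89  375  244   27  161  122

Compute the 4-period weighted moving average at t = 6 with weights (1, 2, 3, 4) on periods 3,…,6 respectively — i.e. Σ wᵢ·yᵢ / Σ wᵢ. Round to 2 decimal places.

167.90

Weighted sum: 1·89 + 2·375 + 3·244 + 4·27 = 89 + 750 + 732 + 108 = 1679
Weight total: 1 + 2 + 3 + 4 = 10
WMA = 1679 / 10 = 167.90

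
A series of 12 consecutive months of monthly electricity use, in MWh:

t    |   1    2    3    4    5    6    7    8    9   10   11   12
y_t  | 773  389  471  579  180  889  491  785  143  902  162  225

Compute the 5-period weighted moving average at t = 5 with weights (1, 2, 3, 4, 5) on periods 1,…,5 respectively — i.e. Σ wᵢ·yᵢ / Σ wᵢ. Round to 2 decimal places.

Weighted sum: 1·773 + 2·389 + 3·471 + 4·579 + 5·180 = 773 + 778 + 1413 + 2316 + 900 = 6180
Weight total: 1 + 2 + 3 + 4 + 5 = 15
WMA = 6180 / 15 = 412.00

412.00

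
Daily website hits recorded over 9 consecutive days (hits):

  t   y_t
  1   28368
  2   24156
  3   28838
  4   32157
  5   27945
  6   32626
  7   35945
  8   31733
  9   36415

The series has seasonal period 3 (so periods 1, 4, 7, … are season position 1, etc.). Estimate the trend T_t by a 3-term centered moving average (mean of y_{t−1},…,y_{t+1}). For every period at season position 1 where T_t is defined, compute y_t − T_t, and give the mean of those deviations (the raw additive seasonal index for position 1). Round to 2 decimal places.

2510.33

Season position 1 occurs at t = 4, 7 (where T_t is defined).
t=4: T_4 = 29646.6667; y_4 − T_4 = 32157 − 29646.6667 = 2510.3333
t=7: T_7 = 33434.6667; y_7 − T_7 = 35945 − 33434.6667 = 2510.3333
Mean deviation: (2510.3333 + 2510.3333) / 2 = 2510.33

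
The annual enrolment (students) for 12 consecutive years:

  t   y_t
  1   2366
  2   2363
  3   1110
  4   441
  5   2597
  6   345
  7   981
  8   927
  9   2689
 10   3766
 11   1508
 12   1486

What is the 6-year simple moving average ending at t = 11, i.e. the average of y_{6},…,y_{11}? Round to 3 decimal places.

1702.667

Sum of periods 6–11: 345 + 981 + 927 + 2689 + 3766 + 1508 = 10216
Divide by 6: 10216 / 6 = 1702.667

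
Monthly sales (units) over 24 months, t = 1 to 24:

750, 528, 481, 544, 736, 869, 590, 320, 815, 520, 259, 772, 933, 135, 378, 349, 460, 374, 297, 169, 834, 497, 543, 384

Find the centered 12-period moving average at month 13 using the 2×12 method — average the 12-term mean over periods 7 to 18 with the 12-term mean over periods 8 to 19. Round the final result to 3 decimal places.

Sum over 7–18: 590 + 320 + 815 + 520 + 259 + 772 + 933 + 135 + 378 + 349 + 460 + 374 = 5905
Sum over 8–19: 320 + 815 + 520 + 259 + 772 + 933 + 135 + 378 + 349 + 460 + 374 + 297 = 5612
CMA at t=13 = (5905 + 5612) / (2·12) = 11517 / 24 = 479.875

479.875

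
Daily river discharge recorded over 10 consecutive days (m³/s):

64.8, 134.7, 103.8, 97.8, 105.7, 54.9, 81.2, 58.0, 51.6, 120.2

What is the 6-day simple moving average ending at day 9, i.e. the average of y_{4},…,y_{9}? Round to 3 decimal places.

Sum of periods 4–9: 97.8 + 105.7 + 54.9 + 81.2 + 58.0 + 51.6 = 449.2
Divide by 6: 449.2 / 6 = 74.867

74.867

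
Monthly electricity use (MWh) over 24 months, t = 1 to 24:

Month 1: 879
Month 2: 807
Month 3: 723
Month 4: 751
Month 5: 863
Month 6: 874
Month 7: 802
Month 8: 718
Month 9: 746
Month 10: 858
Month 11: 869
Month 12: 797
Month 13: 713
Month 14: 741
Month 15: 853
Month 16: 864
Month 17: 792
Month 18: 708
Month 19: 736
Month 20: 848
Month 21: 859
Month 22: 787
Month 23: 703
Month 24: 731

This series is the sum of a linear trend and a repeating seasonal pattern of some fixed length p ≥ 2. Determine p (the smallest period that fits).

First differences y_{t+1} − y_t: -72, -84, 28, 112, 11, -72, -84, 28, 112, 11, -72, -84, …
The difference pattern repeats every 5 terms and not for any smaller step, so p = 5.

5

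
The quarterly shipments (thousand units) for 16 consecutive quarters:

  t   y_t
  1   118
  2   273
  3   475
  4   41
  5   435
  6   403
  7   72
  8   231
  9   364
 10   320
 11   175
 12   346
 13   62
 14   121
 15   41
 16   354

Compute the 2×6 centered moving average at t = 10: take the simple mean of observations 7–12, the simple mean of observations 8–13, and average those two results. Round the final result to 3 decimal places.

Sum over 7–12: 72 + 231 + 364 + 320 + 175 + 346 = 1508
Sum over 8–13: 231 + 364 + 320 + 175 + 346 + 62 = 1498
CMA at t=10 = (1508 + 1498) / (2·6) = 3006 / 12 = 250.500

250.500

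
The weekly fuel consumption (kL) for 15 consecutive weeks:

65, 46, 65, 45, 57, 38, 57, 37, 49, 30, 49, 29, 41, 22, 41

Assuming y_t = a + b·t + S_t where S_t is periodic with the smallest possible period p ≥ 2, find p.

4

First differences y_{t+1} − y_t: -19, 19, -20, 12, -19, 19, -20, 12, -19, 19, …
The difference pattern repeats every 4 terms and not for any smaller step, so p = 4.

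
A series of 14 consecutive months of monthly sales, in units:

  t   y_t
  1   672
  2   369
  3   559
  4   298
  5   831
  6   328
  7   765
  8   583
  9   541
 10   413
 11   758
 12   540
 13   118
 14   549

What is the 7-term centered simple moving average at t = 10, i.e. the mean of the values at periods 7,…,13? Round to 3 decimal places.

Sum of periods 7–13: 765 + 583 + 541 + 413 + 758 + 540 + 118 = 3718
Divide by 7: 3718 / 7 = 531.143

531.143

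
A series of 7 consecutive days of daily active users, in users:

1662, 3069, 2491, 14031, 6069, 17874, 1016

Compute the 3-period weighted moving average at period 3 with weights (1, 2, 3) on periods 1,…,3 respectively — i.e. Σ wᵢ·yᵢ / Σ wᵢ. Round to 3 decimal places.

2545.500

Weighted sum: 1·1662 + 2·3069 + 3·2491 = 1662 + 6138 + 7473 = 15273
Weight total: 1 + 2 + 3 = 6
WMA = 15273 / 6 = 2545.500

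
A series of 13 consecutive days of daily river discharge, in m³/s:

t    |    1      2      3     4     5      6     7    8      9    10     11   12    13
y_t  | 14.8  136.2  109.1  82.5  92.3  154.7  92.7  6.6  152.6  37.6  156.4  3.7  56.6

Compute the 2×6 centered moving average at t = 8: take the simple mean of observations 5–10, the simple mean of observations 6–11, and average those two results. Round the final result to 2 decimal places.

94.76

Sum over 5–10: 92.3 + 154.7 + 92.7 + 6.6 + 152.6 + 37.6 = 536.5
Sum over 6–11: 154.7 + 92.7 + 6.6 + 152.6 + 37.6 + 156.4 = 600.6
CMA at t=8 = (536.5 + 600.6) / (2·6) = 1137.1 / 12 = 94.76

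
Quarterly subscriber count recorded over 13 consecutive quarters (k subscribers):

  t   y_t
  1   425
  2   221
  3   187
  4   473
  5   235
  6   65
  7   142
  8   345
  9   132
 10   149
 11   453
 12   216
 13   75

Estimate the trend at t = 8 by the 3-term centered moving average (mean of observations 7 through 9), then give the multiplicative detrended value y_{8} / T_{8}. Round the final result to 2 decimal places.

Trend T_8 = (142 + 345 + 132) / 3 = 619/3 = 206.3333
Ratio to trend: 345 / 206.3333 = 1.67

1.67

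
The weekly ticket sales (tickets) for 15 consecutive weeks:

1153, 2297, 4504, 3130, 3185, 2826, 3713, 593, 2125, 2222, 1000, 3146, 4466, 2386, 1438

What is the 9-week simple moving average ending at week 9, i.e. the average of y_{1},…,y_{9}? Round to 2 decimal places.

Sum of periods 1–9: 1153 + 2297 + 4504 + 3130 + 3185 + 2826 + 3713 + 593 + 2125 = 23526
Divide by 9: 23526 / 9 = 2614.00

2614.00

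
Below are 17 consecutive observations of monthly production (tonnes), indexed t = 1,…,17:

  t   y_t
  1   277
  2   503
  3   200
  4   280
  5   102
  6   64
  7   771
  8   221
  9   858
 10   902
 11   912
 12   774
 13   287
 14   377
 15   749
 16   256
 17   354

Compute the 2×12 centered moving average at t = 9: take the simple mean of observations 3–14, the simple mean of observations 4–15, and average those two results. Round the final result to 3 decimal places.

501.875

Sum over 3–14: 200 + 280 + 102 + 64 + 771 + 221 + 858 + 902 + 912 + 774 + 287 + 377 = 5748
Sum over 4–15: 280 + 102 + 64 + 771 + 221 + 858 + 902 + 912 + 774 + 287 + 377 + 749 = 6297
CMA at t=9 = (5748 + 6297) / (2·12) = 12045 / 24 = 501.875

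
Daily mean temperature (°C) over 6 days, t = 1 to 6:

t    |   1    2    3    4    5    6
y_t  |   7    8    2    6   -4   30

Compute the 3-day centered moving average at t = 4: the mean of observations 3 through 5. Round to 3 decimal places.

Sum of periods 3–5: 2 + 6 + (-4) = 4
Divide by 3: 4 / 3 = 1.333

1.333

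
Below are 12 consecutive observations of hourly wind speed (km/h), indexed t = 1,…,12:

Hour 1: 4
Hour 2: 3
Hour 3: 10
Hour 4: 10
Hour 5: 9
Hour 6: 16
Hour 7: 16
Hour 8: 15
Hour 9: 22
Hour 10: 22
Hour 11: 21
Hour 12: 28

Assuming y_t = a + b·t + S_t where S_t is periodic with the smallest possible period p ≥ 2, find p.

First differences y_{t+1} − y_t: -1, 7, 0, -1, 7, 0, -1, 7, …
The difference pattern repeats every 3 terms and not for any smaller step, so p = 3.

3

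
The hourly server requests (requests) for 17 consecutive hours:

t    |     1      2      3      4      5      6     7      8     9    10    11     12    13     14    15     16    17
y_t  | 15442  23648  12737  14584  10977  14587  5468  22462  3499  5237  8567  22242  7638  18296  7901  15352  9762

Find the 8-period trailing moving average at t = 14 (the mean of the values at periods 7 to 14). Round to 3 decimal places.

11676.125

Sum of periods 7–14: 5468 + 22462 + 3499 + 5237 + 8567 + 22242 + 7638 + 18296 = 93409
Divide by 8: 93409 / 8 = 11676.125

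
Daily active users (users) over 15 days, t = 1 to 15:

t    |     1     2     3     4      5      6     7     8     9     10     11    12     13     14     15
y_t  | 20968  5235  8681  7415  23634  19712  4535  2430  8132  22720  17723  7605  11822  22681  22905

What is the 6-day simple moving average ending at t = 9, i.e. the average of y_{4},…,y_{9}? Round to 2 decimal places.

Sum of periods 4–9: 7415 + 23634 + 19712 + 4535 + 2430 + 8132 = 65858
Divide by 6: 65858 / 6 = 10976.33

10976.33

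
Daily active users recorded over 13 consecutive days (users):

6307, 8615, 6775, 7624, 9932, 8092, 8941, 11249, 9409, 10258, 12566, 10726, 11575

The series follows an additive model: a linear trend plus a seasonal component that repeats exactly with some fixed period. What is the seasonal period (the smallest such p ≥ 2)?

First differences y_{t+1} − y_t: 2308, -1840, 849, 2308, -1840, 849, 2308, -1840, …
The difference pattern repeats every 3 terms and not for any smaller step, so p = 3.

3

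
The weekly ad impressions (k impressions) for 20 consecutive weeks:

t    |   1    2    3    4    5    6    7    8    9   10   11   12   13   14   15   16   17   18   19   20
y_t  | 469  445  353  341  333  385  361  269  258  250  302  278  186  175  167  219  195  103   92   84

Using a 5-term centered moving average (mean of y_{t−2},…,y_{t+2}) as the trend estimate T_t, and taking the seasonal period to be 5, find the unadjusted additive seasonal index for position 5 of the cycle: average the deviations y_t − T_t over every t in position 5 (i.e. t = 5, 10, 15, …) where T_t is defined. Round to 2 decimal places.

Season position 5 occurs at t = 5, 10, 15 (where T_t is defined).
t=5: T_5 = 354.6000; y_5 − T_5 = 333 − 354.6000 = -21.6000
t=10: T_10 = 271.4000; y_10 − T_10 = 250 − 271.4000 = -21.4000
t=15: T_15 = 188.4000; y_15 − T_15 = 167 − 188.4000 = -21.4000
Mean deviation: (-21.6000 + -21.4000 + -21.4000) / 3 = -21.47

-21.47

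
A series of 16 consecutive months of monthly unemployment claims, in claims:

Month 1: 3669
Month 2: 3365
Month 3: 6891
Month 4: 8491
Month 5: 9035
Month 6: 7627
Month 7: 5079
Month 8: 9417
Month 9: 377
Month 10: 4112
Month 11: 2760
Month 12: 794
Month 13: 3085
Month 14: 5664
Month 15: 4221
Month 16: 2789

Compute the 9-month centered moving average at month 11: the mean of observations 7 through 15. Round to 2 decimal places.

Sum of periods 7–15: 5079 + 9417 + 377 + 4112 + 2760 + 794 + 3085 + 5664 + 4221 = 35509
Divide by 9: 35509 / 9 = 3945.44

3945.44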